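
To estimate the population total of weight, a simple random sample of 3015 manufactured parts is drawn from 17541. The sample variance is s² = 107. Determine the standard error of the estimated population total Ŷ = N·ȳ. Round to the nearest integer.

Var(Ŷ) = N²·Var(ȳ) = N²·(1 − n/N)·s²/n.
f = 3015/17541 = 0.17188302; Var(ȳ) = 0.82811698·107/3015 = 0.029389226.
Var(Ŷ) = 17541² · 0.029389226 = 9.0426734 × 10^6.
SE(Ŷ) = √(9.0426734 × 10^6) = 3007.

3007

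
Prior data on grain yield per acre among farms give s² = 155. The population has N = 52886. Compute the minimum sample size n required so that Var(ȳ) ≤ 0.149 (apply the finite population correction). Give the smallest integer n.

Without fpc, n₀ = s²/D = 155/0.149 = 1040.2685.
With fpc, (1 − n/N)·s²/n ≤ D requires n ≥ n₀/(1 + n₀/N) = 1040.2685/(1 + 1040.2685/52886) = 1020.2011.
Rounding up, n = 1021.

1021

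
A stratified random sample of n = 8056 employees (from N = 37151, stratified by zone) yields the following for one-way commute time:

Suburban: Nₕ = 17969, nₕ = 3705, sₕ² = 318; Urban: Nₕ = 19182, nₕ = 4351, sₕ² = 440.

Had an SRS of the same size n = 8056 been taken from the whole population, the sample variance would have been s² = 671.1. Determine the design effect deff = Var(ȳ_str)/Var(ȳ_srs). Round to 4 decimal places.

Var(ȳ_str) = Σ Wₕ²(1−fₕ)sₕ²/nₕ with Wₕ = Nₕ/37151:
  Suburban: (17969/37151)²·(1−3705/17969)·318/3705 = 0.015939076
  Urban: (19182/37151)²·(1−4351/19182)·440/4351 = 0.02084428
  → Var(ȳ_str) = 0.036783356.
Var(ȳ_srs) = (1 − 8056/37151)·671.1/8056 = 0.065240253.
deff = 0.036783356 / 0.065240253 = 0.5638.

0.5638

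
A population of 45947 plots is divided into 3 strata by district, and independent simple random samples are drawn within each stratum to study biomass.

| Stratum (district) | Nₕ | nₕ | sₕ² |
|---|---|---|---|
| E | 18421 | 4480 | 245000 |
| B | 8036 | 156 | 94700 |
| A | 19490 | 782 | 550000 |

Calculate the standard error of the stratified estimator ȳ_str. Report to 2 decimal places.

Var(ȳ_str) = Σₕ Wₕ²(1 − fₕ)sₕ²/nₕ with Wₕ = Nₕ/N, N = 45947.
E: Wₕ = 0.40091845; term = 0.40091845²·(1 − 0.24320069)·245000/4480 = 6.6524387.
B: Wₕ = 0.17489716; term = 0.17489716²·(1 − 0.01941264)·94700/156 = 18.208627.
A: Wₕ = 0.42418439; term = 0.42418439²·(1 − 0.04012314)·550000/782 = 121.4733.
Sum = 146.33437.
SE = √(146.33437) = 12.10.

12.10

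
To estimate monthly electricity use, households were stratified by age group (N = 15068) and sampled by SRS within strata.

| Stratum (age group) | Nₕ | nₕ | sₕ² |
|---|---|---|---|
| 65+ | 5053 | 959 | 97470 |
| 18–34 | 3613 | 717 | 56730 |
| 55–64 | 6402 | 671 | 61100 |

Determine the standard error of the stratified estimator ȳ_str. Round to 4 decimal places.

Var(ȳ_str) = Σₕ Wₕ²(1 − fₕ)sₕ²/nₕ with Wₕ = Nₕ/N, N = 15068.
65+: Wₕ = 0.33534643; term = 0.33534643²·(1 − 0.18978824)·97470/959 = 9.2605818.
18–34: Wₕ = 0.23977967; term = 0.23977967²·(1 − 0.19845004)·56730/717 = 3.6462708.
55–64: Wₕ = 0.42487390; term = 0.42487390²·(1 − 0.10481100)·61100/671 = 14.714772.
Sum = 27.621625.
SE = √(27.621625) = 5.2556.

5.2556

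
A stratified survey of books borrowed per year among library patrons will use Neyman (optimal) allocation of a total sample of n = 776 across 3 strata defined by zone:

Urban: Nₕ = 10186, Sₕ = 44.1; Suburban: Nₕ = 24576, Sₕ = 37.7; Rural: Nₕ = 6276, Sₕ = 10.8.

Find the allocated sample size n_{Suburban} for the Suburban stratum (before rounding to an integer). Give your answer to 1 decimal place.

498.1

Neyman allocation: nₕ = n·NₕSₕ / Σⱼ NⱼSⱼ.
Σ NⱼSⱼ = 10186·44.1 + 24576·37.7 + 6276·10.8 = 1.4434986 × 10^6.
n_{Suburban} = 776·24576·37.7 / (1.4434986 × 10^6) = 498.1.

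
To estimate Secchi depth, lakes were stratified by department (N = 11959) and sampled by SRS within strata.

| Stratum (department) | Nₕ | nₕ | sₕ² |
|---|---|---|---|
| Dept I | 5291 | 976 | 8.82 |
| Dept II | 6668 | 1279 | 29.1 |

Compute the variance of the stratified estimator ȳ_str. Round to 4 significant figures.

Var(ȳ_str) = Σₕ Wₕ²(1 − fₕ)sₕ²/nₕ with Wₕ = Nₕ/N, N = 11959.
Dept I: Wₕ = 0.44242830; term = 0.44242830²·(1 − 0.18446418)·8.82/976 = 0.0014426055.
Dept II: Wₕ = 0.55757170; term = 0.55757170²·(1 − 0.19181164)·29.1/1279 = 0.0057165827.
Sum = 0.0071591882.

0.007159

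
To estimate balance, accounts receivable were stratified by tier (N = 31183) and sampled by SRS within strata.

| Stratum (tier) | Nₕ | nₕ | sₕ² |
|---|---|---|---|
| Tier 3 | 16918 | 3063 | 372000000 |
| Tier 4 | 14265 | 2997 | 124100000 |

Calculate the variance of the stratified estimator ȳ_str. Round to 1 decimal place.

Var(ȳ_str) = Σₕ Wₕ²(1 − fₕ)sₕ²/nₕ with Wₕ = Nₕ/N, N = 31183.
Tier 3: Wₕ = 0.54253920; term = 0.54253920²·(1 − 0.18104977)·372000000/3063 = 29276.267.
Tier 4: Wₕ = 0.45746080; term = 0.45746080²·(1 − 0.21009464)·124100000/2997 = 6844.9119.
Sum = 36121.179.

36121.2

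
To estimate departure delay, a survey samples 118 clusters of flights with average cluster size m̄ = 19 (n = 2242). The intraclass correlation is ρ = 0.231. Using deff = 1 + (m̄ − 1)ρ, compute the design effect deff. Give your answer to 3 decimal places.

deff = 1 + (19 − 1)·0.231 = 1 + 4.158 = 5.158.

5.158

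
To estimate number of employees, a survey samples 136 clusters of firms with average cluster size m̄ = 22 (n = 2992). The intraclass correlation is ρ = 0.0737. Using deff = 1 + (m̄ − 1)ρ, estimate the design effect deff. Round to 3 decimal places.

deff = 1 + (22 − 1)·0.0737 = 1 + 1.5477 = 2.5477.

2.548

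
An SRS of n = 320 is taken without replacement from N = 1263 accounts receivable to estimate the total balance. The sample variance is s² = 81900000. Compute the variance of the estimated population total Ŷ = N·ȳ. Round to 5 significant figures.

Var(Ŷ) = N²·Var(ȳ) = N²·(1 − n/N)·s²/n.
f = 320/1263 = 0.25336500; Var(ȳ) = 0.74663500·81900000/320 = 191091.89.
Var(Ŷ) = 1263² · 191091.89 = 3.0482386 × 10^11.

3.0482 × 10^11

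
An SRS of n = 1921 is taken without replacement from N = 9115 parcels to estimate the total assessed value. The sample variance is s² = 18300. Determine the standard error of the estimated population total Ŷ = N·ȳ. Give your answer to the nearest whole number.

Var(Ŷ) = N²·Var(ȳ) = N²·(1 − n/N)·s²/n.
f = 1921/9115 = 0.21075151; Var(ȳ) = 0.78924849·18300/1921 = 7.5186087.
Var(Ŷ) = 9115² · 7.5186087 = 6.2467026 × 10^8.
SE(Ŷ) = √(6.2467026 × 10^8) = 24993.

24993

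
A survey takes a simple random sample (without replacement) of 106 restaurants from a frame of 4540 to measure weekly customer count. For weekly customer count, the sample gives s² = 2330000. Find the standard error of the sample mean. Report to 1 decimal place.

Under SRS without replacement, Var(ȳ) = (1 − f)·s²/n with f = n/N = 106/4540 = 0.02334802.
Var(ȳ) = (1 − 0.02334802)·2330000/106 = 0.97665198·21981.132 = 21467.916.
SE(ȳ) = √(21467.916) = 146.5.

146.5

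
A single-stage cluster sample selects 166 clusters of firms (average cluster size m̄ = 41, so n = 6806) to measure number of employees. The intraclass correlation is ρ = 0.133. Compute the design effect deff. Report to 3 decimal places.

deff = 1 + (41 − 1)·0.133 = 1 + 5.32 = 6.32.

6.320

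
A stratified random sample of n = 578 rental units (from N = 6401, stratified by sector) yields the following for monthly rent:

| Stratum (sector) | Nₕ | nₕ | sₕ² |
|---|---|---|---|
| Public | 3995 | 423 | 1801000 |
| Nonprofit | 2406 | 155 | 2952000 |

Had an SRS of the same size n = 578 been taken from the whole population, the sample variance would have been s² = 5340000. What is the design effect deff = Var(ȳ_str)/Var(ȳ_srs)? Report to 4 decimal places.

0.4760

Var(ȳ_str) = Σ Wₕ²(1−fₕ)sₕ²/nₕ with Wₕ = Nₕ/6401:
  Public: (3995/6401)²·(1−423/3995)·1801000/423 = 1482.8797
  Nonprofit: (2406/6401)²·(1−155/2406)·2952000/155 = 2517.4457
  → Var(ȳ_str) = 4000.3254.
Var(ȳ_srs) = (1 − 578/6401)·5340000/578 = 8404.5097.
deff = 4000.3254 / 8404.5097 = 0.4760.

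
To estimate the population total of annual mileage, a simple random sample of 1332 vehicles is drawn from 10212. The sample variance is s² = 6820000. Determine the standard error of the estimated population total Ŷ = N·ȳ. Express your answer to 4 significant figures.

681400

Var(Ŷ) = N²·Var(ȳ) = N²·(1 − n/N)·s²/n.
f = 1332/10212 = 0.13043478; Var(ȳ) = 0.86956522·6820000/1332 = 4452.2784.
Var(Ŷ) = 10212² · 4452.2784 = 4.643056 × 10^11.
SE(Ŷ) = √(4.643056 × 10^11) = 681400.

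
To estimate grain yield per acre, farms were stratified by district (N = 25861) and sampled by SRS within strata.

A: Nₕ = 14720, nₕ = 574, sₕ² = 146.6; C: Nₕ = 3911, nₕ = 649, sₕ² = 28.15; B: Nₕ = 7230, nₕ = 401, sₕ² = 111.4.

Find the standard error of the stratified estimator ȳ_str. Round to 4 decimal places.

0.3176

Var(ȳ_str) = Σₕ Wₕ²(1 − fₕ)sₕ²/nₕ with Wₕ = Nₕ/N, N = 25861.
A: Wₕ = 0.56919686; term = 0.56919686²·(1 − 0.03899457)·146.6/574 = 0.079519367.
C: Wₕ = 0.15123158; term = 0.15123158²·(1 − 0.16594221)·28.15/649 = 8.2739872 × 10^-4.
B: Wₕ = 0.27957156; term = 0.27957156²·(1 − 0.05546335)·111.4/401 = 0.020509053.
Sum = 0.10085582.
SE = √(0.10085582) = 0.3176.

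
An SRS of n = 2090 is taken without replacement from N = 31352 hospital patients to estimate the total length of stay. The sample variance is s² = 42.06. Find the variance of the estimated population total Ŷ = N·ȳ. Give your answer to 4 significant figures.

Var(Ŷ) = N²·Var(ȳ) = N²·(1 − n/N)·s²/n.
f = 2090/31352 = 0.06666241; Var(ȳ) = 0.93333759·42.06/2090 = 0.018782861.
Var(Ŷ) = 31352² · 0.018782861 = 1.8462574 × 10^7.

1.846 × 10^7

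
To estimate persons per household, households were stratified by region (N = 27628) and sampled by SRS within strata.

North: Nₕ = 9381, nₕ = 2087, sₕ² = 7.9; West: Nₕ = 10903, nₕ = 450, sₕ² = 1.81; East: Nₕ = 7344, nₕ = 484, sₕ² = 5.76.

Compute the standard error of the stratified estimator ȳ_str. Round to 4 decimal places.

0.0415

Var(ȳ_str) = Σₕ Wₕ²(1 − fₕ)sₕ²/nₕ with Wₕ = Nₕ/N, N = 27628.
North: Wₕ = 0.33954684; term = 0.33954684²·(1 − 0.22247095)·7.9/2087 = 3.3932874 × 10^-4.
West: Wₕ = 0.39463588; term = 0.39463588²·(1 − 0.04127304)·1.81/450 = 6.0055686 × 10^-4.
East: Wₕ = 0.26581729; term = 0.26581729²·(1 − 0.06590414)·5.76/484 = 7.8547978 × 10^-4.
Sum = 0.0017253654.
SE = √(0.0017253654) = 0.0415.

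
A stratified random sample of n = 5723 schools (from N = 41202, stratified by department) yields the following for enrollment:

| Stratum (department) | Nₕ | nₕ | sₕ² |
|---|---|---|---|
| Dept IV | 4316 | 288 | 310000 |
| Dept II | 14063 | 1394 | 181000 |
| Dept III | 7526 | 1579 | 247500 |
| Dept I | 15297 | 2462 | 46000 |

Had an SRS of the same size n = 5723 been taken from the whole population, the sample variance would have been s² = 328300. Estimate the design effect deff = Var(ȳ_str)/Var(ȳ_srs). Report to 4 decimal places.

0.6264

Var(ȳ_str) = Σ Wₕ²(1−fₕ)sₕ²/nₕ with Wₕ = Nₕ/41202:
  Dept IV: (4316/41202)²·(1−288/4316)·310000/288 = 11.023094
  Dept II: (14063/41202)²·(1−1394/14063)·181000/1394 = 13.626977
  Dept III: (7526/41202)²·(1−1579/7526)·247500/1579 = 4.1325549
  Dept I: (15297/41202)²·(1−2462/15297)·46000/2462 = 2.1609033
  → Var(ȳ_str) = 30.943529.
Var(ȳ_srs) = (1 − 5723/41202)·328300/5723 = 49.396959.
deff = 30.943529 / 49.396959 = 0.6264.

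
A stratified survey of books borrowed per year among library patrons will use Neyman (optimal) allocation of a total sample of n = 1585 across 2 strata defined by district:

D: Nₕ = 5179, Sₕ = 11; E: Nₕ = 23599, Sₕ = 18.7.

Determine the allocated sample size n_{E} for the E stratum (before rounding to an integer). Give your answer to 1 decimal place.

1403.8

Neyman allocation: nₕ = n·NₕSₕ / Σⱼ NⱼSⱼ.
Σ NⱼSⱼ = 5179·11 + 23599·18.7 = 498270.3.
n_{E} = 1585·23599·18.7 / 498270.3 = 1403.8.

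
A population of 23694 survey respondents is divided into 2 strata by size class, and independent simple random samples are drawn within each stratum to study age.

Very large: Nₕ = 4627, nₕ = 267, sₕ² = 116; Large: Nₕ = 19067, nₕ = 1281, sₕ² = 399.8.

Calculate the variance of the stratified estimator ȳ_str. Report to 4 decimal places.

0.2041

Var(ȳ_str) = Σₕ Wₕ²(1 − fₕ)sₕ²/nₕ with Wₕ = Nₕ/N, N = 23694.
Very large: Wₕ = 0.19528151; term = 0.19528151²·(1 − 0.05770478)·116/267 = 0.015611907.
Large: Wₕ = 0.80471849; term = 0.80471849²·(1 − 0.06718414)·399.8/1281 = 0.18852873.
Sum = 0.20414064.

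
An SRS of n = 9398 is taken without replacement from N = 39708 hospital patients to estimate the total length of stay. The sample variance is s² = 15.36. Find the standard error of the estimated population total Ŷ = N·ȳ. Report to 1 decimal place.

1402.5

Var(Ŷ) = N²·Var(ȳ) = N²·(1 − n/N)·s²/n.
f = 9398/39708 = 0.23667775; Var(ȳ) = 0.76332225·15.36/9398 = 0.0012475665.
Var(Ŷ) = 39708² · 0.0012475665 = 1.9670696 × 10^6.
SE(Ŷ) = √(1.9670696 × 10^6) = 1402.5.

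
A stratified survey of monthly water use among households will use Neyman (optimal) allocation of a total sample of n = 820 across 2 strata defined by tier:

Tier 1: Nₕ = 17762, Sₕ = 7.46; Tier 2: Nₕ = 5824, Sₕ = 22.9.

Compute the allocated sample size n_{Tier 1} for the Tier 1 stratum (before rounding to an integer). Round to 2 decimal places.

Neyman allocation: nₕ = n·NₕSₕ / Σⱼ NⱼSⱼ.
Σ NⱼSⱼ = 17762·7.46 + 5824·22.9 = 265874.12.
n_{Tier 1} = 820·17762·7.46 / 265874.12 = 408.67.

408.67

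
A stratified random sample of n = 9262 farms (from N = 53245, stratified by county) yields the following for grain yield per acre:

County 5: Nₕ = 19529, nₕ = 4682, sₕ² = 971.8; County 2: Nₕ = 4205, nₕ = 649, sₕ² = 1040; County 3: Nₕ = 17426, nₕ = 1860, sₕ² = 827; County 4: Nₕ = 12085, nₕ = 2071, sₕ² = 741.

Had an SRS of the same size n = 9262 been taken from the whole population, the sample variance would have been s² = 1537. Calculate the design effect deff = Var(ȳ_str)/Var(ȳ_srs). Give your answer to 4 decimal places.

0.6383

Var(ȳ_str) = Σ Wₕ²(1−fₕ)sₕ²/nₕ with Wₕ = Nₕ/53245:
  County 5: (19529/53245)²·(1−4682/19529)·971.8/4682 = 0.021227876
  County 2: (4205/53245)²·(1−649/4205)·1040/649 = 0.0084519853
  County 3: (17426/53245)²·(1−1860/17426)·827/1860 = 0.04254119
  County 4: (12085/53245)²·(1−2071/12085)·741/2071 = 0.015273364
  → Var(ȳ_str) = 0.087494415.
Var(ȳ_srs) = (1 − 9262/53245)·1537/9262 = 0.13708032.
deff = 0.087494415 / 0.13708032 = 0.6383.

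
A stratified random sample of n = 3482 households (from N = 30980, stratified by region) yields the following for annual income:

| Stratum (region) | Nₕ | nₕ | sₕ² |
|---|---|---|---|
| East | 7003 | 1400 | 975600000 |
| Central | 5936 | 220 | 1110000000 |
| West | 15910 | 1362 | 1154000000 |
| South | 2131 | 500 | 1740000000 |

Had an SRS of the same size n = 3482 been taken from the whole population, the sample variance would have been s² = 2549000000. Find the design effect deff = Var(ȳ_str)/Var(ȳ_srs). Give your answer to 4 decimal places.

Var(ȳ_str) = Σ Wₕ²(1−fₕ)sₕ²/nₕ with Wₕ = Nₕ/30980:
  East: (7003/30980)²·(1−1400/7003)·975600000/1400 = 28489.556
  Central: (5936/30980)²·(1−220/5936)·1110000000/220 = 178370.73
  West: (15910/30980)²·(1−1362/15910)·1154000000/1362 = 204333.39
  South: (2131/30980)²·(1−500/2131)·1740000000/500 = 12602.416
  → Var(ȳ_str) = 423796.09.
Var(ȳ_srs) = (1 − 3482/30980)·2549000000/3482 = 649771.66.
deff = 423796.09 / 649771.66 = 0.6522.

0.6522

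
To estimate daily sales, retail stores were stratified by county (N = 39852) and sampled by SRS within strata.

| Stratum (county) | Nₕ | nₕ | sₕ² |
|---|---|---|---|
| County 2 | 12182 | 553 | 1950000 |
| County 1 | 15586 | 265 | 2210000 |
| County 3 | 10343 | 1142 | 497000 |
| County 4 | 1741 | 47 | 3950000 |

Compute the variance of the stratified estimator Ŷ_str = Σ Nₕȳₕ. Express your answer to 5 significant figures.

Var(Ŷ_str) = Σₕ Nₕ²(1 − fₕ)sₕ²/nₕ.
County 2: 12182²·(1 − 553/12182)·1950000/553 = 4.995402 × 10^11.
County 1: 15586²·(1 − 265/15586)·2210000/265 = 1.9914444 × 10^12.
County 3: 10343²·(1 − 1142/10343)·497000/1142 = 4.1416352 × 10^10.
County 4: 1741²·(1 − 47/1741)·3950000/47 = 2.4786284 × 10^11.
Sum = 2.7802638 × 10^12.

2.7803 × 10^12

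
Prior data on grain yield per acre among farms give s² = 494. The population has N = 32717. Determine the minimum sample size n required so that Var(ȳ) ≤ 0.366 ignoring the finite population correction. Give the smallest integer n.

Without fpc, n₀ = s²/D = 494/0.366 = 1349.7268.
Rounding up, n = 1350.

1350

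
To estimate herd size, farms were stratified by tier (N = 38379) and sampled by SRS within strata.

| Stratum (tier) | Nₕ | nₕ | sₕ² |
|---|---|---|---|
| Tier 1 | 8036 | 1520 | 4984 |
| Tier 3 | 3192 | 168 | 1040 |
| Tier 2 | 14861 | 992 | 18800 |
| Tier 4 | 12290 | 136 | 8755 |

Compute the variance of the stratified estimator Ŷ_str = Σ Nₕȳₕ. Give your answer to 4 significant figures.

1.375 × 10^10

Var(Ŷ_str) = Σₕ Nₕ²(1 − fₕ)sₕ²/nₕ.
Tier 1: 8036²·(1 − 1520/8036)·4984/1520 = 1.7169413 × 10^8.
Tier 3: 3192²·(1 − 168/3192)·1040/168 = 5.975424 × 10^7.
Tier 2: 14861²·(1 − 992/14861)·18800/992 = 3.906064 × 10^9.
Tier 4: 12290²·(1 − 136/12290)·8755/136 = 9.615865 × 10^9.
Sum = 1.3753377 × 10^10.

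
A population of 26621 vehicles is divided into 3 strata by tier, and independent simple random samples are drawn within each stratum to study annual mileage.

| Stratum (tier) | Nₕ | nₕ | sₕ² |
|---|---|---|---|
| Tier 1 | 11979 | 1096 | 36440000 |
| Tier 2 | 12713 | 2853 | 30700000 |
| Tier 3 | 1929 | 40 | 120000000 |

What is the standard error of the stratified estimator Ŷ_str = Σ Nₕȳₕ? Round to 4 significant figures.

4.076 × 10^6

Var(Ŷ_str) = Σₕ Nₕ²(1 − fₕ)sₕ²/nₕ.
Tier 1: 11979²·(1 − 1096/11979)·36440000/1096 = 4.33448 × 10^12.
Tier 2: 12713²·(1 − 2853/12713)·30700000/2853 = 1.3488435 × 10^12.
Tier 3: 1929²·(1 − 40/1929)·120000000/40 = 1.0931643 × 10^13.
Sum = 1.6614967 × 10^13.
SE = √(1.6614967 × 10^13) = 4.076 × 10^6.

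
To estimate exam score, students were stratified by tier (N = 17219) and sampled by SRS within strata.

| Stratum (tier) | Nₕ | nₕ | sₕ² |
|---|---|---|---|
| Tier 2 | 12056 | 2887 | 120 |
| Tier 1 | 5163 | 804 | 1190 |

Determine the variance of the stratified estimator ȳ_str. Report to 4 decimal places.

0.1278

Var(ȳ_str) = Σₕ Wₕ²(1 − fₕ)sₕ²/nₕ with Wₕ = Nₕ/N, N = 17219.
Tier 2: Wₕ = 0.70015680; term = 0.70015680²·(1 − 0.23946583)·120/2887 = 0.015496864.
Tier 1: Wₕ = 0.29984320; term = 0.29984320²·(1 − 0.15572342)·1190/804 = 0.11234767.
Sum = 0.12784453.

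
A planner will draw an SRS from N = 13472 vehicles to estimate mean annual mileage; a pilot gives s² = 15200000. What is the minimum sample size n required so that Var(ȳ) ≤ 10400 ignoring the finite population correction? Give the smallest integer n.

1462

Without fpc, n₀ = s²/D = 15200000/10400 = 1461.5385.
Rounding up, n = 1462.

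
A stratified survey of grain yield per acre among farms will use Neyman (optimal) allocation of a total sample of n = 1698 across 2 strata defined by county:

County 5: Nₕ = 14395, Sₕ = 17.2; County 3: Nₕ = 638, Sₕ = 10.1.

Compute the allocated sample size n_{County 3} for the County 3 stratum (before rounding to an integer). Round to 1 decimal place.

43.1

Neyman allocation: nₕ = n·NₕSₕ / Σⱼ NⱼSⱼ.
Σ NⱼSⱼ = 14395·17.2 + 638·10.1 = 254037.8.
n_{County 3} = 1698·638·10.1 / 254037.8 = 43.1.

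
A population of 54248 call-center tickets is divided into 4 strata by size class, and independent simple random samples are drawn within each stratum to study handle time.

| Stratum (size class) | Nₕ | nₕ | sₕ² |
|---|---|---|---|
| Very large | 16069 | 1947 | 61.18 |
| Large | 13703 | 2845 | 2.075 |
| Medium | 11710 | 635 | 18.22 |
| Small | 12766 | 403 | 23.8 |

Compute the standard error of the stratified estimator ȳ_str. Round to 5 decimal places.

Var(ȳ_str) = Σₕ Wₕ²(1 − fₕ)sₕ²/nₕ with Wₕ = Nₕ/N, N = 54248.
Very large: Wₕ = 0.29621369; term = 0.29621369²·(1 − 0.12116498)·61.18/1947 = 0.002423043.
Large: Wₕ = 0.25259917; term = 0.25259917²·(1 − 0.20761877)·2.075/2845 = 3.6875156 × 10^-5.
Medium: Wₕ = 0.21586049; term = 0.21586049²·(1 − 0.05422716)·18.22/635 = 0.0012644679.
Small: Wₕ = 0.23532665; term = 0.23532665²·(1 − 0.03156823)·23.8/403 = 0.0031672559.
Sum = 0.006891642.
SE = √(0.006891642) = 0.08302.

0.08302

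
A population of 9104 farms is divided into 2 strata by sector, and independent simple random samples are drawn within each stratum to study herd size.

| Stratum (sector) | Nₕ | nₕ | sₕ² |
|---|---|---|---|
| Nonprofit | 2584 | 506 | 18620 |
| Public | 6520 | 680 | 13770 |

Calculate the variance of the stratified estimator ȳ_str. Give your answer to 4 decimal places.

11.6869

Var(ȳ_str) = Σₕ Wₕ²(1 − fₕ)sₕ²/nₕ with Wₕ = Nₕ/N, N = 9104.
Nonprofit: Wₕ = 0.28383128; term = 0.28383128²·(1 − 0.19582043)·18620/506 = 2.3839806.
Public: Wₕ = 0.71616872; term = 0.71616872²·(1 − 0.10429448)·13770/680 = 9.3029561.
Sum = 11.686937.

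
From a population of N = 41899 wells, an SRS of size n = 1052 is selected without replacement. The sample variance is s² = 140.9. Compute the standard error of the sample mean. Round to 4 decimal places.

0.3613

Under SRS without replacement, Var(ȳ) = (1 − f)·s²/n with f = n/N = 1052/41899 = 0.02510800.
Var(ȳ) = (1 − 0.02510800)·140.9/1052 = 0.97489200·0.13393536 = 0.13057251.
SE(ȳ) = √(0.13057251) = 0.3613.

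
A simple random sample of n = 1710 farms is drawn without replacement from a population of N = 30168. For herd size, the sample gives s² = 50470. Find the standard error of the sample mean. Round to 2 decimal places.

5.28

Under SRS without replacement, Var(ȳ) = (1 − f)·s²/n with f = n/N = 1710/30168 = 0.05668258.
Var(ȳ) = (1 − 0.05668258)·50470/1710 = 0.94331742·29.51462 = 27.841655.
SE(ȳ) = √(27.841655) = 5.28.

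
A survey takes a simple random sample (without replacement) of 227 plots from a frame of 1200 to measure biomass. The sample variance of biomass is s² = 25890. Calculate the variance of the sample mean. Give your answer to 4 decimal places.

Under SRS without replacement, Var(ȳ) = (1 − f)·s²/n with f = n/N = 227/1200 = 0.18916667.
Var(ȳ) = (1 − 0.18916667)·25890/227 = 0.81083333·114.05286 = 92.477863.

92.4779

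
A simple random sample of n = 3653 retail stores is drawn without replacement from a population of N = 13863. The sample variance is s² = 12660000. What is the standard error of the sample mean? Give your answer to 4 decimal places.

50.5215

Under SRS without replacement, Var(ȳ) = (1 − f)·s²/n with f = n/N = 3653/13863 = 0.26350718.
Var(ȳ) = (1 − 0.26350718)·12660000/3653 = 0.73649282·3465.6447 = 2552.4224.
SE(ȳ) = √(2552.4224) = 50.5215.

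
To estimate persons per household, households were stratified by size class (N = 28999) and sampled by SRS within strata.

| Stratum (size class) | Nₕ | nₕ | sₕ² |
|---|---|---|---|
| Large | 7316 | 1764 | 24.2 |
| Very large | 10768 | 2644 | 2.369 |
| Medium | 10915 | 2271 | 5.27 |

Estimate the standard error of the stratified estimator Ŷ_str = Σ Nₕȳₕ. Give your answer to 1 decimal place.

Var(Ŷ_str) = Σₕ Nₕ²(1 − fₕ)sₕ²/nₕ.
Large: 7316²·(1 − 1764/7316)·24.2/1764 = 557236.99.
Very large: 10768²·(1 − 2644/10768)·2.369/2644 = 78380.598.
Medium: 10915²·(1 − 2271/10915)·5.27/2271 = 218943.46.
Sum = 854561.05.
SE = √(854561.05) = 924.4.

924.4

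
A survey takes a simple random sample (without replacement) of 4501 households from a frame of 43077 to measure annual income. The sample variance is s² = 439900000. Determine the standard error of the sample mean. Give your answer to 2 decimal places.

295.84

Under SRS without replacement, Var(ȳ) = (1 − f)·s²/n with f = n/N = 4501/43077 = 0.10448731.
Var(ȳ) = (1 − 0.10448731)·439900000/4501 = 0.89551269·97733.837 = 87521.891.
SE(ȳ) = √(87521.891) = 295.84.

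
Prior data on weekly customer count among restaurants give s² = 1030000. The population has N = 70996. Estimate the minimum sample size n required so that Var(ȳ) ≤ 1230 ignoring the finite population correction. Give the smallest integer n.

838

Without fpc, n₀ = s²/D = 1030000/1230 = 837.3984.
Rounding up, n = 838.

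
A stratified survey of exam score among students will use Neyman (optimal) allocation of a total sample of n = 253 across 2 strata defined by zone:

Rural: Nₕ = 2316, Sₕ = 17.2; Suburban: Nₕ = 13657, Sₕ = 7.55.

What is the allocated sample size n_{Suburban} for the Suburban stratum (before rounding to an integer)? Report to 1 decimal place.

182.5

Neyman allocation: nₕ = n·NₕSₕ / Σⱼ NⱼSⱼ.
Σ NⱼSⱼ = 2316·17.2 + 13657·7.55 = 142945.55.
n_{Suburban} = 253·13657·7.55 / 142945.55 = 182.5.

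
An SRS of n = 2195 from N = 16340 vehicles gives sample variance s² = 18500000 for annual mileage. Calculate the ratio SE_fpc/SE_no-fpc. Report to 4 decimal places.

f = n/N = 2195/16340 = 0.13433293.
SE_no-fpc = √(s²/n) = 91.805479; SE_fpc = √((1−f)s²/n) = 85.416948.
Ratio = √(1−f) = 0.93041231.

0.9304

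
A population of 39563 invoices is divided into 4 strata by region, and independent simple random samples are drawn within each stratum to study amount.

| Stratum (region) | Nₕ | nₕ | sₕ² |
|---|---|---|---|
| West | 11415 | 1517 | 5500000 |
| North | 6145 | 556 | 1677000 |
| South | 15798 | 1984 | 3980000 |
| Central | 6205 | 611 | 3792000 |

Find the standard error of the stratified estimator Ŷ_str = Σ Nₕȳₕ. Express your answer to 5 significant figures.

1.0800 × 10^6

Var(Ŷ_str) = Σₕ Nₕ²(1 − fₕ)sₕ²/nₕ.
West: 11415²·(1 − 1517/11415)·5500000/1517 = 4.0963822 × 10^11.
North: 6145²·(1 − 556/6145)·1677000/556 = 1.0358915 × 10^11.
South: 15798²·(1 − 1984/15798)·3980000/1984 = 4.3778711 × 10^11.
Central: 6205²·(1 − 611/6205)·3792000/611 = 2.1542265 × 10^11.
Sum = 1.1664371 × 10^12.
SE = √(1.1664371 × 10^12) = 1.0800 × 10^6.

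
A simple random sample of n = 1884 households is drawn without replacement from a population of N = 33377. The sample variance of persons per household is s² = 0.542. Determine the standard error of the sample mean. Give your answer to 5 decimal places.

0.01648

Under SRS without replacement, Var(ȳ) = (1 − f)·s²/n with f = n/N = 1884/33377 = 0.05644606.
Var(ȳ) = (1 − 0.05644606)·0.542/1884 = 0.94355394·2.8768577 × 10^-4 = 2.7144705 × 10^-4.
SE(ȳ) = √(2.7144705 × 10^-4) = 0.01648.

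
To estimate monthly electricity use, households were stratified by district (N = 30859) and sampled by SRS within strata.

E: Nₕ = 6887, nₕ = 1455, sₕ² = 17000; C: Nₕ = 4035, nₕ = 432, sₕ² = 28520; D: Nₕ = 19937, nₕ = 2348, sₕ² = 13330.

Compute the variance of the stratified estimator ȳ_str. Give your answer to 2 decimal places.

3.56

Var(ȳ_str) = Σₕ Wₕ²(1 − fₕ)sₕ²/nₕ with Wₕ = Nₕ/N, N = 30859.
E: Wₕ = 0.22317638; term = 0.22317638²·(1 − 0.21126761)·17000/1455 = 0.45899936.
C: Wₕ = 0.13075602; term = 0.13075602²·(1 − 0.10706320)·28520/432 = 1.0078824.
D: Wₕ = 0.64606760; term = 0.64606760²·(1 − 0.11777098)·13330/2348 = 2.0905922.
Sum = 3.557474.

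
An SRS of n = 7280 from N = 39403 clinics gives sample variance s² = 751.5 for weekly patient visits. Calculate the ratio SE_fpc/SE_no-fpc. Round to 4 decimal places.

f = n/N = 7280/39403 = 0.18475751.
SE_no-fpc = √(s²/n) = 0.32129118; SE_fpc = √((1−f)s²/n) = 0.29009631.
Ratio = √(1−f) = 0.90290780.

0.9029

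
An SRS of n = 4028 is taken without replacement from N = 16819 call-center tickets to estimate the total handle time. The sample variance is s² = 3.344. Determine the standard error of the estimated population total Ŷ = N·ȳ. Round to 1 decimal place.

Var(Ŷ) = N²·Var(ȳ) = N²·(1 − n/N)·s²/n.
f = 4028/16819 = 0.23949105; Var(ȳ) = 0.76050895·3.344/4028 = 6.3136592 × 10^-4.
Var(Ŷ) = 16819² · (6.3136592 × 10^-4) = 178600.01.
SE(Ŷ) = √(178600.01) = 422.6.

422.6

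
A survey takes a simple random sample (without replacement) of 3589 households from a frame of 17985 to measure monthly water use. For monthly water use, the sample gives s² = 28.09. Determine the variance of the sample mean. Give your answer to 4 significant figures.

Under SRS without replacement, Var(ȳ) = (1 − f)·s²/n with f = n/N = 3589/17985 = 0.19955518.
Var(ȳ) = (1 − 0.19955518)·28.09/3589 = 0.80044482·0.0078266927 = 0.0062648356.

0.006265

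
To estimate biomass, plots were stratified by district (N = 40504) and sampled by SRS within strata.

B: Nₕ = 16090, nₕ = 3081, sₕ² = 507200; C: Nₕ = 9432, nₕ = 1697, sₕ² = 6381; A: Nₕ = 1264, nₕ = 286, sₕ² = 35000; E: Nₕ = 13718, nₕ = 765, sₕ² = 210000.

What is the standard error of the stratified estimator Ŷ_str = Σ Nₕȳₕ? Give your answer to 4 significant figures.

289200

Var(Ŷ_str) = Σₕ Nₕ²(1 − fₕ)sₕ²/nₕ.
B: 16090²·(1 − 3081/16090)·507200/3081 = 3.4457797 × 10^10.
C: 9432²·(1 − 1697/9432)·6381/1697 = 2.7432855 × 10^8.
A: 1264²·(1 − 286/1264)·35000/286 = 1.5128224 × 10^8.
E: 13718²·(1 − 765/13718)·210000/765 = 4.8777442 × 10^10.
Sum = 8.366085 × 10^10.
SE = √(8.366085 × 10^10) = 289200.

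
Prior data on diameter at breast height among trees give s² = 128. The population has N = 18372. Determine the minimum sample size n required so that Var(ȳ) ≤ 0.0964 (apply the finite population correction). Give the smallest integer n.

Without fpc, n₀ = s²/D = 128/0.0964 = 1327.8008.
With fpc, (1 − n/N)·s²/n ≤ D requires n ≥ n₀/(1 + n₀/N) = 1327.8008/(1 + 1327.8008/18372) = 1238.3047.
Rounding up, n = 1239.

1239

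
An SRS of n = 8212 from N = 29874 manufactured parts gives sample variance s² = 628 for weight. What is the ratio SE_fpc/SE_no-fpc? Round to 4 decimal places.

0.8515

f = n/N = 8212/29874 = 0.27488786.
SE_no-fpc = √(s²/n) = 0.27653834; SE_fpc = √((1−f)s²/n) = 0.23548212.
Ratio = √(1−f) = 0.85153517.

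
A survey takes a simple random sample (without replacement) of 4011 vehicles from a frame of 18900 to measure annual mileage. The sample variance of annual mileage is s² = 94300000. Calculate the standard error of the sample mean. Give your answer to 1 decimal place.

136.1

Under SRS without replacement, Var(ȳ) = (1 − f)·s²/n with f = n/N = 4011/18900 = 0.21222222.
Var(ȳ) = (1 − 0.21222222)·94300000/4011 = 0.78777778·23510.347 = 18520.929.
SE(ȳ) = √(18520.929) = 136.1.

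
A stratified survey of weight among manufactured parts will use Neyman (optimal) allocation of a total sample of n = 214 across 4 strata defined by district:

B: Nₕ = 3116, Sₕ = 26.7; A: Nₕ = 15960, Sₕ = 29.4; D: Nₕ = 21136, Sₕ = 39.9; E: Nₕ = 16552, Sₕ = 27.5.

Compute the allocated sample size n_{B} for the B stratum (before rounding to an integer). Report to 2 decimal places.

9.62

Neyman allocation: nₕ = n·NₕSₕ / Σⱼ NⱼSⱼ.
Σ NⱼSⱼ = 3116·26.7 + 15960·29.4 + 21136·39.9 + 16552·27.5 = 1.8509276 × 10^6.
n_{B} = 214·3116·26.7 / (1.8509276 × 10^6) = 9.62.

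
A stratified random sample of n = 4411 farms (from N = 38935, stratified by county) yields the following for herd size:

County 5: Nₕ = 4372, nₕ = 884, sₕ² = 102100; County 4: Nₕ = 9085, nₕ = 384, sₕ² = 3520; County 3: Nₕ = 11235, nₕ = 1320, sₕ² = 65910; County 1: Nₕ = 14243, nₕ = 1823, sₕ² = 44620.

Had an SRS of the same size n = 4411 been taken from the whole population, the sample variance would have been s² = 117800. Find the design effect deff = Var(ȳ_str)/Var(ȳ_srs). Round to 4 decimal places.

0.3448

Var(ȳ_str) = Σ Wₕ²(1−fₕ)sₕ²/nₕ with Wₕ = Nₕ/38935:
  County 5: (4372/38935)²·(1−884/4372)·102100/884 = 1.1618492
  County 4: (9085/38935)²·(1−384/9085)·3520/384 = 0.47799701
  County 3: (11235/38935)²·(1−1320/11235)·65910/1320 = 3.6691276
  County 1: (14243/38935)²·(1−1823/14243)·44620/1823 = 2.8561802
  → Var(ȳ_str) = 8.165154.
Var(ȳ_srs) = (1 − 4411/38935)·117800/4411 = 23.680407.
deff = 8.165154 / 23.680407 = 0.3448.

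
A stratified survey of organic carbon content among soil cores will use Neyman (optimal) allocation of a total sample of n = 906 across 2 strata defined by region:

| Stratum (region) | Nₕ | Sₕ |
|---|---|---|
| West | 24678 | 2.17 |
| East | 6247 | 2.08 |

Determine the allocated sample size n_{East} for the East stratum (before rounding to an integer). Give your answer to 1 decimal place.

176.9

Neyman allocation: nₕ = n·NₕSₕ / Σⱼ NⱼSⱼ.
Σ NⱼSⱼ = 24678·2.17 + 6247·2.08 = 66545.02.
n_{East} = 906·6247·2.08 / 66545.02 = 176.9.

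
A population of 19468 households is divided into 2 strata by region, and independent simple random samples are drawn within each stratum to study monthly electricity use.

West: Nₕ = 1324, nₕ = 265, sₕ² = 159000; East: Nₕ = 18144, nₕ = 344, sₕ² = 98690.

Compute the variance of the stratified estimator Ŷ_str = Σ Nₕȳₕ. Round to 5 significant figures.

9.3496 × 10^10

Var(Ŷ_str) = Σₕ Nₕ²(1 − fₕ)sₕ²/nₕ.
West: 1324²·(1 − 265/1324)·159000/265 = 8.412696 × 10^8.
East: 18144²·(1 − 344/18144)·98690/344 = 9.2654762 × 10^10.
Sum = 9.3496032 × 10^10.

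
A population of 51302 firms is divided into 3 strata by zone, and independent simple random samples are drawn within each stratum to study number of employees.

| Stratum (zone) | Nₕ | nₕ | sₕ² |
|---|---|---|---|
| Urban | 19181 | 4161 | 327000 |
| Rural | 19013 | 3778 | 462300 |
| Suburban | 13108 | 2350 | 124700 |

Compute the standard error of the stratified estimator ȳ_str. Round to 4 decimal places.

Var(ȳ_str) = Σₕ Wₕ²(1 − fₕ)sₕ²/nₕ with Wₕ = Nₕ/N, N = 51302.
Urban: Wₕ = 0.37388406; term = 0.37388406²·(1 − 0.21693342)·327000/4161 = 8.6024592.
Rural: Wₕ = 0.37060933; term = 0.37060933²·(1 − 0.19870615)·462300/3778 = 13.467484.
Suburban: Wₕ = 0.25550661; term = 0.25550661²·(1 − 0.17927983)·124700/2350 = 2.8431382.
Sum = 24.913081.
SE = √(24.913081) = 4.9913.

4.9913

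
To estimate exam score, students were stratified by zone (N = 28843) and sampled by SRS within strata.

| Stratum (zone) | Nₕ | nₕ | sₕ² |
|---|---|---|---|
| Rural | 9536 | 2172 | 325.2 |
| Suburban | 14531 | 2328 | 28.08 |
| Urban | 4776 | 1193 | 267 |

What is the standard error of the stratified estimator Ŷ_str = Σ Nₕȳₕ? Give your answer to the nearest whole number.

4060

Var(Ŷ_str) = Σₕ Nₕ²(1 − fₕ)sₕ²/nₕ.
Rural: 9536²·(1 − 2172/9536)·325.2/2172 = 1.0514067 × 10^7.
Suburban: 14531²·(1 − 2328/14531)·28.08/2328 = 2.1388299 × 10^6.
Urban: 4776²·(1 − 1193/4776)·267/1193 = 3.8298516 × 10^6.
Sum = 1.6482749 × 10^7.
SE = √(1.6482749 × 10^7) = 4060.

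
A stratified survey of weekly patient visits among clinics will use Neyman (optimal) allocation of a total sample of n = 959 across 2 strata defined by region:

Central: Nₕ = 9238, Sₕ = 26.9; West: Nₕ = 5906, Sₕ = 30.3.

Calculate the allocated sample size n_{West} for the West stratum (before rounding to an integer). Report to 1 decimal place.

Neyman allocation: nₕ = n·NₕSₕ / Σⱼ NⱼSⱼ.
Σ NⱼSⱼ = 9238·26.9 + 5906·30.3 = 427454.
n_{West} = 959·5906·30.3 / 427454 = 401.5.

401.5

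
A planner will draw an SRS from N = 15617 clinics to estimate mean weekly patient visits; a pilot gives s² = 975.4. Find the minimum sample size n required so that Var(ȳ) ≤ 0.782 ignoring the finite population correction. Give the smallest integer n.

1248

Without fpc, n₀ = s²/D = 975.4/0.782 = 1247.3146.
Rounding up, n = 1248.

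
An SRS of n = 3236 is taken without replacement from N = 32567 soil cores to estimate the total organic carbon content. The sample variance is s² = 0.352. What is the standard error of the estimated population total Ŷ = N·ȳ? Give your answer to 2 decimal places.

322.34

Var(Ŷ) = N²·Var(ȳ) = N²·(1 − n/N)·s²/n.
f = 3236/32567 = 0.09936439; Var(ȳ) = 0.90063561·0.352/3236 = 9.796778 × 10^-5.
Var(Ŷ) = 32567² · (9.796778 × 10^-5) = 103905.56.
SE(Ŷ) = √(103905.56) = 322.34.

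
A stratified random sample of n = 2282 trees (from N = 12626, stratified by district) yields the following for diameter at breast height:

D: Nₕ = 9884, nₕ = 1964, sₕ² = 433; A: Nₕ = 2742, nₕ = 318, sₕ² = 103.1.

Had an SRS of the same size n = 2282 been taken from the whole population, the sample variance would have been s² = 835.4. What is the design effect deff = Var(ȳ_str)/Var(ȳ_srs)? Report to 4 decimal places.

0.4060

Var(ȳ_str) = Σ Wₕ²(1−fₕ)sₕ²/nₕ with Wₕ = Nₕ/12626:
  D: (9884/12626)²·(1−1964/9884)·433/1964 = 0.10826118
  A: (2742/12626)²·(1−318/2742)·103.1/318 = 0.013517614
  → Var(ȳ_str) = 0.12177879.
Var(ȳ_srs) = (1 − 2282/12626)·835.4/2282 = 0.29991733.
deff = 0.12177879 / 0.29991733 = 0.4060.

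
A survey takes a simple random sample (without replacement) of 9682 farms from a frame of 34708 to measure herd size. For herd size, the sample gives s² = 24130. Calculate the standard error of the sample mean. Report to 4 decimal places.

1.3405

Under SRS without replacement, Var(ȳ) = (1 − f)·s²/n with f = n/N = 9682/34708 = 0.27895586.
Var(ȳ) = (1 − 0.27895586)·24130/9682 = 0.72104414·2.4922537 = 1.7970249.
SE(ȳ) = √(1.7970249) = 1.3405.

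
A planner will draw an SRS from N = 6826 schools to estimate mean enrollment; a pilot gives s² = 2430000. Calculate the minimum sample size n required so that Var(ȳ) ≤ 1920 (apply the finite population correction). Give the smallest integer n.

Without fpc, n₀ = s²/D = 2430000/1920 = 1265.6250.
With fpc, (1 − n/N)·s²/n ≤ D requires n ≥ n₀/(1 + n₀/N) = 1265.6250/(1 + 1265.6250/6826) = 1067.6664.
Rounding up, n = 1068.

1068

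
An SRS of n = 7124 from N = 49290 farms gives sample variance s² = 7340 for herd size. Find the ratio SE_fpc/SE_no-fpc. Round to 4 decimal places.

0.9249

f = n/N = 7124/49290 = 0.14453236.
SE_no-fpc = √(s²/n) = 1.0150468; SE_fpc = √((1−f)s²/n) = 0.93883196.
Ratio = √(1−f) = 0.92491494.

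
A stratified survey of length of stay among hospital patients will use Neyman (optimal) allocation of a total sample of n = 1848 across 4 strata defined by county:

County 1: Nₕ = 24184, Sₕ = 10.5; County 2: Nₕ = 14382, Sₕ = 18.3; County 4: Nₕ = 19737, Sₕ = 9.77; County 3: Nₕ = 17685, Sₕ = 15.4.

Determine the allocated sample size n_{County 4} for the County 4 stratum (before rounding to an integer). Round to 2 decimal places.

362.77

Neyman allocation: nₕ = n·NₕSₕ / Σⱼ NⱼSⱼ.
Σ NⱼSⱼ = 24184·10.5 + 14382·18.3 + 19737·9.77 + 17685·15.4 = 982302.09.
n_{County 4} = 1848·19737·9.77 / 982302.09 = 362.77.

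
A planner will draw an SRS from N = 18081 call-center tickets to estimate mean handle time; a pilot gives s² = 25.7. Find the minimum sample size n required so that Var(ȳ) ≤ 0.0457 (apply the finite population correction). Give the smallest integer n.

546

Without fpc, n₀ = s²/D = 25.7/0.0457 = 562.3632.
With fpc, (1 − n/N)·s²/n ≤ D requires n ≥ n₀/(1 + n₀/N) = 562.3632/(1 + 562.3632/18081) = 545.3999.
Rounding up, n = 546.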